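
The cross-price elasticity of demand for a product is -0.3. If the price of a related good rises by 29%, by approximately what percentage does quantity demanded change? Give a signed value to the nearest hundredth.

%ΔQ ≈ E × %ΔP_y = (-0.3) × (29%) = -8.70%.

-8.70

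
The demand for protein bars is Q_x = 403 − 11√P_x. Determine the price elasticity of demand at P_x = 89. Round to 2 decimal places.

At P_x = 89, Q_x = 299.2262.
dQ_x/dP_x = −11/(2√P_x) = −11/(2·9.434).
Point elasticity E = (dQ_x/dP_x)·(P_x/Q_x) = -0.583 × 89/299.2262 ≈ -0.17.
|E| < 1, so demand is inelastic at this price.

-0.17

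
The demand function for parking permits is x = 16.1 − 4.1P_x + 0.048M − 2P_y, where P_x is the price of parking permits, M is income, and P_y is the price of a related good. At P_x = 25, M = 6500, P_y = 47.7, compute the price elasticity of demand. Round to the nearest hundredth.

Substituting, x = 16.1 − 4.1(25) + 0.048(6500) − 2(47.7) = 16.1 − 102.5 + 312 − 95.4 = 130.2.
∂x/∂P_x = −4.1, so E_p = (−4.1)·(25/130.2) ≈ -0.79.
|E_p| < 1: demand is inelastic.

-0.79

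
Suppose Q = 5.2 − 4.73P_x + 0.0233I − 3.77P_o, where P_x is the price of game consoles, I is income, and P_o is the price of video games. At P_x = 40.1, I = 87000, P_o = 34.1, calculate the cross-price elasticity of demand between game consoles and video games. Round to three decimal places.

At the given point, Q = 5.2 − 4.73(40.1) + 0.0233(87000) − 3.77(34.1) = 5.2 − 189.673 + 2027.1 − 128.557 = 1714.07.
∂Q/∂P_o = −3.77, so E_xy = -3.77·(34.1/1714.07) ≈ -0.075.
E_xy < 0: the goods are complements.

-0.075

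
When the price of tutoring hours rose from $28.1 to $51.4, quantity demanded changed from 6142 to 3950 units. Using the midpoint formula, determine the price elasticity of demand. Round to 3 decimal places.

%Δq = (3950 − 6142)/[(6142 + 3950)/2] = -2192/5046 ≈ -0.4344.
%ΔP = (51.4 − 28.1)/[(28.1 + 51.4)/2] = 23.3/39.75 ≈ 0.5862.
Arc elasticity E = %Δq/%ΔP ≈ -0.4344/0.5862 ≈ -0.741.
|E| < 1: demand is inelastic over this range.

-0.741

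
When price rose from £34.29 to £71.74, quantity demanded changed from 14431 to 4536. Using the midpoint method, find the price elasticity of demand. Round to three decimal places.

%Δq = (4536 − 14431)/[(14431 + 4536)/2] = -9895/9483.5 ≈ -1.0434.
%Δp = (71.74 − 34.29)/[(34.29 + 71.74)/2] = 37.45/53.015 ≈ 0.7064.
Arc elasticity E = %Δq/%Δp ≈ -1.0434/0.7064 ≈ -1.477.
|E| > 1: demand is elastic over this range.

-1.477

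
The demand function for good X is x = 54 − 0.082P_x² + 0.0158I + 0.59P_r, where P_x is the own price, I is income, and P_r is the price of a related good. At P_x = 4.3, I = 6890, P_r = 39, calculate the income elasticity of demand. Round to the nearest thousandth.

First evaluate x: 54 − 0.082(4.3)² + 0.0158(6890) + 0.59(39) = 54 − 1.5162 + 108.862 + 23.01 = 184.3558.
∂x/∂I = +0.0158, so E_I = 0.0158·(6890/184.3558) ≈ 0.590.
E_I ∈ (0,1): normal good (necessity).

0.590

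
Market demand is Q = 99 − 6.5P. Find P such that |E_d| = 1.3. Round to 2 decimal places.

Set −bP/(a − bP) = −1.3 ⇒ bP = 1.3(a − bP) ⇒ bP(1+1.3) = 1.3·a.
P = 1.3·99/(6.5·2.3) ≈ 8.61.

8.61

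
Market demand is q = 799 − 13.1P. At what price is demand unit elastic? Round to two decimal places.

30.50

For linear demand q = a − bP, E = −bP/(a − bP). |E| = 1 ⇒ bP = a − bP ⇒ P = a/(2b).
P = 799/(2·13.1) ≈ 30.50.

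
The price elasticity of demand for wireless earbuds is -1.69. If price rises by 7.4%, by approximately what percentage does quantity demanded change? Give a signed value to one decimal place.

-12.5

%ΔQ ≈ E × %ΔP = (-1.69) × (7.4%) ≈ -12.5%.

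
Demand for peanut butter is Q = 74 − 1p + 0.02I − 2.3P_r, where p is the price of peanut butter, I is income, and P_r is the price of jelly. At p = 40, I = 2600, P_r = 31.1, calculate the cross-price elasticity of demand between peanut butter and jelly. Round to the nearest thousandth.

First evaluate Q: 74 − 1(40) + 0.02(2600) − 2.3(31.1) = 74 − 40 + 52 − 71.53 = 14.47.
∂Q/∂P_r = −2.3, so E_xy = -2.3·(31.1/14.47) ≈ -4.943.
E_xy < 0: the goods are complements.

-4.943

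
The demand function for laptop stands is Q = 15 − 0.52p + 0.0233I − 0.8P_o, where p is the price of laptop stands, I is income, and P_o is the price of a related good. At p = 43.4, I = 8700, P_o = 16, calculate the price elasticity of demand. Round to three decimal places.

First evaluate Q: 15 − 0.52(43.4) + 0.0233(8700) − 0.8(16) = 15 − 22.568 + 202.71 − 12.8 = 182.342.
∂Q/∂p = −0.52, so E_p = (−0.52)·(43.4/182.342) ≈ -0.124.
|E_p| < 1: demand is inelastic.

-0.124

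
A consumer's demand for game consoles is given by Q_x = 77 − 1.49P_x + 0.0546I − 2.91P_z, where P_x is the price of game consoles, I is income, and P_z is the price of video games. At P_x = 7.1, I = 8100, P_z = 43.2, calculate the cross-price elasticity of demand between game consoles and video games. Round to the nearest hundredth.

-0.33

Substituting, Q_x = 77 − 1.49(7.1) + 0.0546(8100) − 2.91(43.2) = 77 − 10.579 + 442.26 − 125.712 = 382.969.
∂Q_x/∂P_z = −2.91, so E_xy = -2.91·(43.2/382.969) ≈ -0.33.
E_xy < 0: the goods are complements.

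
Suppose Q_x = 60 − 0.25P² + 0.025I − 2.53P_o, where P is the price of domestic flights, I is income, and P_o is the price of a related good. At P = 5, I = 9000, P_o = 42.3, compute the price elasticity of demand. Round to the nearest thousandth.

Substituting, Q_x = 60 − 0.25(5)² + 0.025(9000) − 2.53(42.3) = 60 − 6.25 + 225 − 107.019 = 171.731.
∂Q_x/∂P = −2·0.25·P = -2.5, so E_p = -2.5·(5/171.731) ≈ -0.073.
|E_p| < 1: demand is inelastic.

-0.073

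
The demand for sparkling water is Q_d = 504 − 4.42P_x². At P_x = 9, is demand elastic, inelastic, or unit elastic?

At P_x = 9, Q_d = 145.98.
dQ_d/dP_x = −2·4.42·P_x = −79.56.
Point elasticity E = (dQ_d/dP_x)·(P_x/Q_d) = -79.56 × 9/145.98 ≈ -4.905.
|E| ≈ 4.905 > 1, so demand is elastic.

elastic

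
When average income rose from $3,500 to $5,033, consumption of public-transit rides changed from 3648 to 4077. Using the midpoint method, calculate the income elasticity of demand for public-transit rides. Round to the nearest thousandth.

%ΔQ = (4077 − 3648)/[(3648+4077)/2] = 429/3862.5 ≈ 0.1111.
%ΔI = (5,033 − 3,500)/[(3,500+5,033)/2] = 1533/4266.5 ≈ 0.3593.
E_I = %ΔQ/%ΔI ≈ 0.309.
E_I ∈ (0,1): normal good (necessity).

0.309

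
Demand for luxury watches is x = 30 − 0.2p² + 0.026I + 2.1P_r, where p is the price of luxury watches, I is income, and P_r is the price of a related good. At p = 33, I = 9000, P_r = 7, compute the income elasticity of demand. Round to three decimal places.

3.842

x = 30 − 0.2(33)² + 0.026(9000) + 2.1(7) = 30 − 217.8 + 234 + 14.7 = 60.9.
∂x/∂I = +0.026, so E_I = 0.026·(9000/60.9) ≈ 3.842.
E_I > 1: normal good (luxury).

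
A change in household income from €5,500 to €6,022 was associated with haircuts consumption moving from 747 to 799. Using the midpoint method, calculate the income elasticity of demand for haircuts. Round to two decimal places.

0.74

%ΔQ = (799 − 747)/[(747+799)/2] = 52/773 ≈ 0.0673.
%ΔI = (6,022 − 5,500)/[(5,500+6,022)/2] = 522/5761 ≈ 0.0906.
E_I = %ΔQ/%ΔI ≈ 0.74.
E_I ∈ (0,1): normal good (necessity).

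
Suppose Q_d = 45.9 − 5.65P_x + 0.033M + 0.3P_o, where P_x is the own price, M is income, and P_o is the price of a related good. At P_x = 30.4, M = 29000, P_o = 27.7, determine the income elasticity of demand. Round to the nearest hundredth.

Substituting, Q_d = 45.9 − 5.65(30.4) + 0.033(29000) + 0.3(27.7) = 45.9 − 171.76 + 957 + 8.31 = 839.45.
∂Q_d/∂M = +0.033, so E_I = 0.033·(29000/839.45) ≈ 1.14.
E_I > 1: normal good (luxury).

1.14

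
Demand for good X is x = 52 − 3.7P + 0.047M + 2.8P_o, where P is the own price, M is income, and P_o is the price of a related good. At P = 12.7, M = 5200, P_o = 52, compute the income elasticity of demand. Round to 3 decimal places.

x = 52 − 3.7(12.7) + 0.047(5200) + 2.8(52) = 52 − 46.99 + 244.4 + 145.6 = 395.01.
∂x/∂M = +0.047, so E_I = 0.047·(5200/395.01) ≈ 0.619.
E_I ∈ (0,1): normal good (necessity).

0.619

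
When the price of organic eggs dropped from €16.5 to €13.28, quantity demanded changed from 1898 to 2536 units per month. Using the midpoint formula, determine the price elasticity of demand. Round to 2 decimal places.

%Δq = (2536 − 1898)/[(1898 + 2536)/2] = 638/2217 ≈ 0.2878.
%Δp = (13.28 − 16.5)/[(16.5 + 13.28)/2] = -3.22/14.89 ≈ -0.2163.
Arc elasticity E = %Δq/%Δp ≈ 0.2878/-0.2163 ≈ -1.33.
|E| > 1: demand is elastic over this range.

-1.33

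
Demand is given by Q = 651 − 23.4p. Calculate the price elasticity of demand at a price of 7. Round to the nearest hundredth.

At p = 7, Q = 487.2.
dQ/dp = −23.4.
Point elasticity E = (dQ/dp)·(p/Q) = -23.4 × 7/487.2 ≈ -0.34.
|E| < 1, so demand is inelastic at this price.

-0.34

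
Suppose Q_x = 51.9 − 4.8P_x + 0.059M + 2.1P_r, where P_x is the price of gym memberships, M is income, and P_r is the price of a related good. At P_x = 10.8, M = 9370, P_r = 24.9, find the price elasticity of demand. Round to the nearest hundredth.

Evaluating quantity at (P_x, M, P_r) gives Q_x = 51.9 − 4.8(10.8) + 0.059(9370) + 2.1(24.9) = 51.9 − 51.84 + 552.83 + 52.29 = 605.18.
∂Q_x/∂P_x = −4.8, so E_p = (−4.8)·(10.8/605.18) ≈ -0.09.
|E_p| < 1: demand is inelastic.

-0.09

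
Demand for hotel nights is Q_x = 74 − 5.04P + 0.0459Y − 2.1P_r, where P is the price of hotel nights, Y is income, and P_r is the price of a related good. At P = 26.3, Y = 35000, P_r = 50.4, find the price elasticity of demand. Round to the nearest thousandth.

Substituting, Q_x = 74 − 5.04(26.3) + 0.0459(35000) − 2.1(50.4) = 74 − 132.552 + 1606.5 − 105.84 = 1442.108.
∂Q_x/∂P = −5.04, so E_p = (−5.04)·(26.3/1442.108) ≈ -0.092.
|E_p| < 1: demand is inelastic.

-0.092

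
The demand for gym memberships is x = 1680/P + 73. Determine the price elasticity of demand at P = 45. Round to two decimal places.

At P = 45, x = 110.3333.
dx/dP = −1680/P² = −0.8296.
Point elasticity E = (dx/dP)·(P/x) = -0.8296 × 45/110.3333 ≈ -0.34.
|E| < 1, so demand is inelastic at this price.

-0.34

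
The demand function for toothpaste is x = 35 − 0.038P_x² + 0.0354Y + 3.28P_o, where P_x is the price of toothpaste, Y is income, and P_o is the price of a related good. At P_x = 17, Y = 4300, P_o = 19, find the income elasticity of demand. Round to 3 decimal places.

0.638

First evaluate x: 35 − 0.038(17)² + 0.0354(4300) + 3.28(19) = 35 − 10.982 + 152.22 + 62.32 = 238.558.
∂x/∂Y = +0.0354, so E_I = 0.0354·(4300/238.558) ≈ 0.638.
E_I ∈ (0,1): normal good (necessity).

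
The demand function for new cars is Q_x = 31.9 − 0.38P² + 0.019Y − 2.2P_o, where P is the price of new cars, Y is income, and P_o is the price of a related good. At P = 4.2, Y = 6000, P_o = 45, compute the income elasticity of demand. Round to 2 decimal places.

Evaluating quantity at (P, Y, P_o) gives Q_x = 31.9 − 0.38(4.2)² + 0.019(6000) − 2.2(45) = 31.9 − 6.7032 + 114 − 99 = 40.1968.
∂Q_x/∂Y = +0.019, so E_I = 0.019·(6000/40.1968) ≈ 2.84.
E_I > 1: normal good (luxury).

2.84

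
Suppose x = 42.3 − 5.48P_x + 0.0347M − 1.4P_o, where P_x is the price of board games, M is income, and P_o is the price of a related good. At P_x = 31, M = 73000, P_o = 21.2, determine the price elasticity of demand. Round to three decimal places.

-0.072

At the given point, x = 42.3 − 5.48(31) + 0.0347(73000) − 1.4(21.2) = 42.3 − 169.88 + 2533.1 − 29.68 = 2375.84.
∂x/∂P_x = −5.48, so E_p = (−5.48)·(31/2375.84) ≈ -0.072.
|E_p| < 1: demand is inelastic.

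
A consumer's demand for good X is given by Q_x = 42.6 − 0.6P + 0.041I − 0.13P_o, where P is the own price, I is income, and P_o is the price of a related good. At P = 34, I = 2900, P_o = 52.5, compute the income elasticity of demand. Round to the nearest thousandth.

Evaluating quantity at (P, I, P_o) gives Q_x = 42.6 − 0.6(34) + 0.041(2900) − 0.13(52.5) = 42.6 − 20.4 + 118.9 − 6.825 = 134.275.
∂Q_x/∂I = +0.041, so E_I = 0.041·(2900/134.275) ≈ 0.885.
E_I ∈ (0,1): normal good (necessity).

0.885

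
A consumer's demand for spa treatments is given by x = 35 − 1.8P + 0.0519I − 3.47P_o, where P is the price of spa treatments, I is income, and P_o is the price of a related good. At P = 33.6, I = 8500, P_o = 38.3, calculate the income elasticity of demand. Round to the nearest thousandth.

Substituting, x = 35 − 1.8(33.6) + 0.0519(8500) − 3.47(38.3) = 35 − 60.48 + 441.15 − 132.901 = 282.769.
∂x/∂I = +0.0519, so E_I = 0.0519·(8500/282.769) ≈ 1.560.
E_I > 1: normal good (luxury).

1.560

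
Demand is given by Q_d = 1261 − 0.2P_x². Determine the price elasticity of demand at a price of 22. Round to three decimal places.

-0.166

At P_x = 22, Q_d = 1164.2.
dQ_d/dP_x = −2·0.2·P_x = −8.8.
Point elasticity E = (dQ_d/dP_x)·(P_x/Q_d) = -8.8 × 22/1164.2 ≈ -0.166.
|E| < 1, so demand is inelastic at this price.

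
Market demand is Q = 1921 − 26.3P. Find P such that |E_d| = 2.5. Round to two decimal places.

52.17

Set −bP/(a − bP) = −2.5 ⇒ bP = 2.5(a − bP) ⇒ bP(1+2.5) = 2.5·a.
P = 2.5·1921/(26.3·3.5) ≈ 52.17.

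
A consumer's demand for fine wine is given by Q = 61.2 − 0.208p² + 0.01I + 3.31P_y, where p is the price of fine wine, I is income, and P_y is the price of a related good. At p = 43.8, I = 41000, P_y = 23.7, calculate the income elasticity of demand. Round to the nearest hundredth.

2.72

Substituting, Q = 61.2 − 0.208(43.8)² + 0.01(41000) + 3.31(23.7) = 61.2 − 399.0355 + 410 + 78.447 = 150.6115.
∂Q/∂I = +0.01, so E_I = 0.01·(41000/150.6115) ≈ 2.72.
E_I > 1: normal good (luxury).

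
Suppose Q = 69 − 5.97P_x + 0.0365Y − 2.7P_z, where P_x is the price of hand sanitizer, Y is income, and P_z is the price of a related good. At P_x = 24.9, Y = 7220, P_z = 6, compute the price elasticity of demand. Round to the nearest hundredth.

At the given point, Q = 69 − 5.97(24.9) + 0.0365(7220) − 2.7(6) = 69 − 148.653 + 263.53 − 16.2 = 167.677.
∂Q/∂P_x = −5.97, so E_p = (−5.97)·(24.9/167.677) ≈ -0.89.
|E_p| < 1: demand is inelastic.

-0.89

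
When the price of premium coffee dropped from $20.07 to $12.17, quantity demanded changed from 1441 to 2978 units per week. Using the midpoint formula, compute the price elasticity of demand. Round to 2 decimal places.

-1.42

%Δq = (2978 − 1441)/[(1441 + 2978)/2] = 1537/2209.5 ≈ 0.6956.
%ΔP = (12.17 − 20.07)/[(20.07 + 12.17)/2] = -7.9/16.12 ≈ -0.4901.
Arc elasticity E = %Δq/%ΔP ≈ 0.6956/-0.4901 ≈ -1.42.
|E| > 1: demand is elastic over this range.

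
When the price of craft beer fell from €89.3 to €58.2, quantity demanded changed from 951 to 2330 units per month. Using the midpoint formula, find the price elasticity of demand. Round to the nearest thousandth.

-1.993

%Δq = (2330 − 951)/[(951 + 2330)/2] = 1379/1640.5 ≈ 0.8406.
%Δp = (58.2 − 89.3)/[(89.3 + 58.2)/2] = -31.1/73.75 ≈ -0.4217.
Arc elasticity E = %Δq/%Δp ≈ 0.8406/-0.4217 ≈ -1.993.
|E| > 1: demand is elastic over this range.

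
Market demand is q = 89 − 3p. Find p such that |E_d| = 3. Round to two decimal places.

Set −bp/(a − bp) = −3 ⇒ bp = 3(a − bp) ⇒ bp(1+3) = 3·a.
p = 3·89/(3·4) = 22.25.

22.25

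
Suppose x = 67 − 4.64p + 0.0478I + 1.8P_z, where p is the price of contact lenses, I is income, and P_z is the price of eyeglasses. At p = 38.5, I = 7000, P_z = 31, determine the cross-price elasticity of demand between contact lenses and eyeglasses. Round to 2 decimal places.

0.20

Substituting, x = 67 − 4.64(38.5) + 0.0478(7000) + 1.8(31) = 67 − 178.64 + 334.6 + 55.8 = 278.76.
∂x/∂P_z = +1.8, so E_xy = 1.8·(31/278.76) ≈ 0.20.
E_xy > 0: the goods are substitutes.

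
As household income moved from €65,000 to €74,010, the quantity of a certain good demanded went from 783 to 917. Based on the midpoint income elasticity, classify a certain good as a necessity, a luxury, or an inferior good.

%ΔQ = (917 − 783)/[(783+917)/2] = 134/850 ≈ 0.1576.
%ΔY = (74,010 − 65,000)/[(65,000+74,010)/2] = 9010/69505 ≈ 0.1296.
E_I = %ΔQ/%ΔY ≈ 1.216.
E_I > 1: normal good (luxury).

luxury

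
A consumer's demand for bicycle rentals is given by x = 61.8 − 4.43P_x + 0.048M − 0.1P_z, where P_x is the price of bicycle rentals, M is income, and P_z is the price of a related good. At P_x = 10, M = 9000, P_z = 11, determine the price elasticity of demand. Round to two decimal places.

-0.10

Substituting, x = 61.8 − 4.43(10) + 0.048(9000) − 0.1(11) = 61.8 − 44.3 + 432 − 1.1 = 448.4.
∂x/∂P_x = −4.43, so E_p = (−4.43)·(10/448.4) ≈ -0.10.
|E_p| < 1: demand is inelastic.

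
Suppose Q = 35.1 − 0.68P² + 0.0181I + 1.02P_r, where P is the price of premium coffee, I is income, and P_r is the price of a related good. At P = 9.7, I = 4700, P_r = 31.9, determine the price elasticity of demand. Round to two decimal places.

-1.44

Evaluating quantity at (P, I, P_r) gives Q = 35.1 − 0.68(9.7)² + 0.0181(4700) + 1.02(31.9) = 35.1 − 63.9812 + 85.07 + 32.538 = 88.7268.
∂Q/∂P = −2·0.68·P = -13.192, so E_p = -13.192·(9.7/88.7268) ≈ -1.44.
|E_p| > 1: demand is elastic.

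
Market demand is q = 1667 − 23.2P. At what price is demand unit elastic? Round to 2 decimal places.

For linear demand q = a − bP, E = −bP/(a − bP). |E| = 1 ⇒ bP = a − bP ⇒ P = a/(2b).
P = 1667/(2·23.2) ≈ 35.93.

35.93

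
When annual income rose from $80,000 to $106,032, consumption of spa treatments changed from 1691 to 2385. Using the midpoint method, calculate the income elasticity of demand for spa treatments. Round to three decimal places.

1.217

%ΔQ = (2385 − 1691)/[(1691+2385)/2] = 694/2038 ≈ 0.3405.
%ΔM = (106,032 − 80,000)/[(80,000+106,032)/2] = 26032/93016 ≈ 0.2799.
E_I = %ΔQ/%ΔM ≈ 1.217.
E_I > 1: normal good (luxury).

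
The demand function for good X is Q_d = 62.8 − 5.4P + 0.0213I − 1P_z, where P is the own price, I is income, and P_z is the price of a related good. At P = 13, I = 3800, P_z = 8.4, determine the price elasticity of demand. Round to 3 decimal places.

-1.078

At the given point, Q_d = 62.8 − 5.4(13) + 0.0213(3800) − 1(8.4) = 62.8 − 70.2 + 80.94 − 8.4 = 65.14.
∂Q_d/∂P = −5.4, so E_p = (−5.4)·(13/65.14) ≈ -1.078.
|E_p| > 1: demand is elastic.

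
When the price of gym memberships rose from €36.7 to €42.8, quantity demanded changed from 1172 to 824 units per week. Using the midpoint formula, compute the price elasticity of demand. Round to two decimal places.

-2.27

%ΔQ = (824 − 1172)/[(1172 + 824)/2] = -348/998 ≈ -0.3487.
%ΔP = (42.8 − 36.7)/[(36.7 + 42.8)/2] = 6.1/39.75 ≈ 0.1535.
Arc elasticity E = %ΔQ/%ΔP ≈ -0.3487/0.1535 ≈ -2.27.
|E| > 1: demand is elastic over this range.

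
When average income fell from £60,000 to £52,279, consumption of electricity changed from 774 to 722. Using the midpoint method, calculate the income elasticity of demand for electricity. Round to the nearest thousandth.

0.505

%ΔQ = (722 − 774)/[(774+722)/2] = -52/748 ≈ -0.0695.
%ΔI = (52,279 − 60,000)/[(60,000+52,279)/2] = -7721/56139.5 ≈ -0.1375.
E_I = %ΔQ/%ΔI ≈ 0.505.
E_I ∈ (0,1): normal good (necessity).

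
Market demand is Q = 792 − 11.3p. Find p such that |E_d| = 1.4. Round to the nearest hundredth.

Set −bp/(a − bp) = −1.4 ⇒ bp = 1.4(a − bp) ⇒ bp(1+1.4) = 1.4·a.
p = 1.4·792/(11.3·2.4) ≈ 40.88.

40.88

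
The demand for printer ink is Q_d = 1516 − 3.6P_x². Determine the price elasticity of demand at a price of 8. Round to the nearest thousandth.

-0.358

At P_x = 8, Q_d = 1285.6.
dQ_d/dP_x = −2·3.6·P_x = −57.6.
Point elasticity E = (dQ_d/dP_x)·(P_x/Q_d) = -57.6 × 8/1285.6 ≈ -0.358.
|E| < 1, so demand is inelastic at this price.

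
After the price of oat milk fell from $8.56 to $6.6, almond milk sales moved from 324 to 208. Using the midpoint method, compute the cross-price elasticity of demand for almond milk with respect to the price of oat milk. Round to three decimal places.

1.687

%ΔQ_x = (208 − 324)/[(324+208)/2] = -116/266 ≈ -0.4361.
%ΔP_y = (6.6 − 8.56)/[(8.56+6.6)/2] ≈ -0.2586.
E_xy = -0.4361/-0.2586 ≈ 1.687.
E_xy > 0, so almond milk and oat milk are substitutes.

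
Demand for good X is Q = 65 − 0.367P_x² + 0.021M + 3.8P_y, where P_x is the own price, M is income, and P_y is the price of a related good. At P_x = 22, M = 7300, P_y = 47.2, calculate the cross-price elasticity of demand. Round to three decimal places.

Q = 65 − 0.367(22)² + 0.021(7300) + 3.8(47.2) = 65 − 177.628 + 153.3 + 179.36 = 220.032.
∂Q/∂P_y = +3.8, so E_xy = 3.8·(47.2/220.032) ≈ 0.815.
E_xy > 0: the goods are substitutes.

0.815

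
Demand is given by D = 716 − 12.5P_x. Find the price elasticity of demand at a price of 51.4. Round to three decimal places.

At P_x = 51.4, D = 73.5.
dD/dP_x = −12.5.
Point elasticity E = (dD/dP_x)·(P_x/D) = -12.5 × 51.4/73.5 ≈ -8.741.
|E| > 1, so demand is elastic at this price.

-8.741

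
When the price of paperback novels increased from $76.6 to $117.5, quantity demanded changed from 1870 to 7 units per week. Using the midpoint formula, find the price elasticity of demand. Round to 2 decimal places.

-4.71

%ΔQ = (7 − 1870)/[(1870 + 7)/2] = -1863/938.5 ≈ -1.9851.
%ΔP = (117.5 − 76.6)/[(76.6 + 117.5)/2] = 40.9/97.05 ≈ 0.4214.
Arc elasticity E = %ΔQ/%ΔP ≈ -1.9851/0.4214 ≈ -4.71.
|E| > 1: demand is elastic over this range.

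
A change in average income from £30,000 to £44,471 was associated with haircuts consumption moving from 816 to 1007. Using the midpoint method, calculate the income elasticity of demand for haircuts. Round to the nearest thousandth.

0.539

%ΔQ = (1007 − 816)/[(816+1007)/2] = 191/911.5 ≈ 0.2095.
%ΔY = (44,471 − 30,000)/[(30,000+44,471)/2] = 14471/37235.5 ≈ 0.3886.
E_I = %ΔQ/%ΔY ≈ 0.539.
E_I ∈ (0,1): normal good (necessity).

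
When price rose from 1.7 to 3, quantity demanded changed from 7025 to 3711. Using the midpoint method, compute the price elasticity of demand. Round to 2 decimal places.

%ΔQ = (3711 − 7025)/[(7025 + 3711)/2] = -3314/5368 ≈ -0.6174.
%Δp = (3 − 1.7)/[(1.7 + 3)/2] = 1.3/2.35 ≈ 0.5532.
Arc elasticity E = %ΔQ/%Δp ≈ -0.6174/0.5532 ≈ -1.12.
|E| > 1: demand is elastic over this range.

-1.12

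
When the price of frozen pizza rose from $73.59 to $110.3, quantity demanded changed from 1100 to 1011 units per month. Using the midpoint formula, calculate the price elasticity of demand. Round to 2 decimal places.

-0.21

%Δq = (1011 − 1100)/[(1100 + 1011)/2] = -89/1055.5 ≈ -0.0843.
%ΔP = (110.3 − 73.59)/[(73.59 + 110.3)/2] = 36.71/91.945 ≈ 0.3993.
Arc elasticity E = %Δq/%ΔP ≈ -0.0843/0.3993 ≈ -0.21.
|E| < 1: demand is inelastic over this range.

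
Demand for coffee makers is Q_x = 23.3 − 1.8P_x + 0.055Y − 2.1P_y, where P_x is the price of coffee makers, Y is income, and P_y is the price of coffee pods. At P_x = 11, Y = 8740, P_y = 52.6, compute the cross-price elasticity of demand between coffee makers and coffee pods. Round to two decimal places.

At the given point, Q_x = 23.3 − 1.8(11) + 0.055(8740) − 2.1(52.6) = 23.3 − 19.8 + 480.7 − 110.46 = 373.74.
∂Q_x/∂P_y = −2.1, so E_xy = -2.1·(52.6/373.74) ≈ -0.30.
E_xy < 0: the goods are complements.

-0.30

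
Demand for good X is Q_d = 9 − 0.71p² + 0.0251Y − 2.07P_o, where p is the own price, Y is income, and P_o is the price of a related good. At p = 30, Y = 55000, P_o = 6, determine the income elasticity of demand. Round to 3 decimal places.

Q_d = 9 − 0.71(30)² + 0.0251(55000) − 2.07(6) = 9 − 639 + 1380.5 − 12.42 = 738.08.
∂Q_d/∂Y = +0.0251, so E_I = 0.0251·(55000/738.08) ≈ 1.870.
E_I > 1: normal good (luxury).

1.870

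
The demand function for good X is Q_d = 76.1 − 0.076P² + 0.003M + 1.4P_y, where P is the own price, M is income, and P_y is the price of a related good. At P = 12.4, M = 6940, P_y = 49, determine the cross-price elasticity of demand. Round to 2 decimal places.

At the given point, Q_d = 76.1 − 0.076(12.4)² + 0.003(6940) + 1.4(49) = 76.1 − 11.6858 + 20.82 + 68.6 = 153.8342.
∂Q_d/∂P_y = +1.4, so E_xy = 1.4·(49/153.8342) ≈ 0.45.
E_xy > 0: the goods are substitutes.

0.45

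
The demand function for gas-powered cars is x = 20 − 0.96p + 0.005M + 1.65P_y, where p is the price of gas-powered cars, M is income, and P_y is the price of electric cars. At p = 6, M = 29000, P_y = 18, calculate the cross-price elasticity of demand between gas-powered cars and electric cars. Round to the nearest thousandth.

0.157

Evaluating quantity at (p, M, P_y) gives x = 20 − 0.96(6) + 0.005(29000) + 1.65(18) = 20 − 5.76 + 145 + 29.7 = 188.94.
∂x/∂P_y = +1.65, so E_xy = 1.65·(18/188.94) ≈ 0.157.
E_xy > 0: the goods are substitutes.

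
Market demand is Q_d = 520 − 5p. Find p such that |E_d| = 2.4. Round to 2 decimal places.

73.41

Set −bp/(a − bp) = −2.4 ⇒ bp = 2.4(a − bp) ⇒ bp(1+2.4) = 2.4·a.
p = 2.4·520/(5·3.4) ≈ 73.41.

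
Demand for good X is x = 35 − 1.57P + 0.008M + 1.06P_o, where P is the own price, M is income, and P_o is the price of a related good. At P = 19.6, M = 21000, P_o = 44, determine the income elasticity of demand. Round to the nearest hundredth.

0.77

Evaluating quantity at (P, M, P_o) gives x = 35 − 1.57(19.6) + 0.008(21000) + 1.06(44) = 35 − 30.772 + 168 + 46.64 = 218.868.
∂x/∂M = +0.008, so E_I = 0.008·(21000/218.868) ≈ 0.77.
E_I ∈ (0,1): normal good (necessity).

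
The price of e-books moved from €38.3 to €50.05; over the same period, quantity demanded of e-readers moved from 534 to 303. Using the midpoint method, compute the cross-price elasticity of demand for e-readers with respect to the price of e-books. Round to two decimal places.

%ΔQ_x = (303 − 534)/[(534+303)/2] = -231/418.5 ≈ -0.5520.
%ΔP_y = (50.05 − 38.3)/[(38.3+50.05)/2] ≈ 0.2660.
E_xy = -0.5520/0.2660 ≈ -2.08.
E_xy < 0, so e-readers and e-books are complements.

-2.08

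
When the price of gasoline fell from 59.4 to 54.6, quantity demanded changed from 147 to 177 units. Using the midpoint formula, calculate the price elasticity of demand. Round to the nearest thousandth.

-2.199

%ΔQ = (177 − 147)/[(147 + 177)/2] = 30/162 ≈ 0.1852.
%Δp = (54.6 − 59.4)/[(59.4 + 54.6)/2] = -4.8/57 ≈ -0.0842.
Arc elasticity E = %ΔQ/%Δp ≈ 0.1852/-0.0842 ≈ -2.199.
|E| > 1: demand is elastic over this range.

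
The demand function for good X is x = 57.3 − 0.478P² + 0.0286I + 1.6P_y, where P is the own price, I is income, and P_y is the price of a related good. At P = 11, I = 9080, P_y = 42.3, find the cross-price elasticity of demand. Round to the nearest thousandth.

0.207

Substituting, x = 57.3 − 0.478(11)² + 0.0286(9080) + 1.6(42.3) = 57.3 − 57.838 + 259.688 + 67.68 = 326.83.
∂x/∂P_y = +1.6, so E_xy = 1.6·(42.3/326.83) ≈ 0.207.
E_xy > 0: the goods are substitutes.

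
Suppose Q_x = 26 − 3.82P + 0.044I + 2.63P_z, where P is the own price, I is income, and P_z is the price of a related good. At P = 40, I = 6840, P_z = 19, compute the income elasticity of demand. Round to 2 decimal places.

Substituting, Q_x = 26 − 3.82(40) + 0.044(6840) + 2.63(19) = 26 − 152.8 + 300.96 + 49.97 = 224.13.
∂Q_x/∂I = +0.044, so E_I = 0.044·(6840/224.13) ≈ 1.34.
E_I > 1: normal good (luxury).

1.34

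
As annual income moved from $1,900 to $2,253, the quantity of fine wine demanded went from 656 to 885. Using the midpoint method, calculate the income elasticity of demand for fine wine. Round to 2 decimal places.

1.75

%ΔQ = (885 − 656)/[(656+885)/2] = 229/770.5 ≈ 0.2972.
%ΔM = (2,253 − 1,900)/[(1,900+2,253)/2] = 353/2076.5 ≈ 0.1700.
E_I = %ΔQ/%ΔM ≈ 1.75.
E_I > 1: normal good (luxury).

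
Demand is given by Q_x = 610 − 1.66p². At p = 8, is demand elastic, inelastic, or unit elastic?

inelastic

At p = 8, Q_x = 503.76.
dQ_x/dp = −2·1.66·p = −26.56.
Point elasticity E = (dQ_x/dp)·(p/Q_x) = -26.56 × 8/503.76 ≈ -0.422.
|E| ≈ 0.422 < 1, so demand is inelastic.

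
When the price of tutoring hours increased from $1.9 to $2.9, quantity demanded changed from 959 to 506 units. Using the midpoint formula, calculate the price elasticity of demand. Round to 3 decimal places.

-1.484

%Δq = (506 − 959)/[(959 + 506)/2] = -453/732.5 ≈ -0.6184.
%Δp = (2.9 − 1.9)/[(1.9 + 2.9)/2] = 1/2.4 ≈ 0.4167.
Arc elasticity E = %Δq/%Δp ≈ -0.6184/0.4167 ≈ -1.484.
|E| > 1: demand is elastic over this range.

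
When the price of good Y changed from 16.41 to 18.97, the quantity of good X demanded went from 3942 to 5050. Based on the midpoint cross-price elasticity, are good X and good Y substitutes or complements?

substitutes

%ΔQ_x = (5050 − 3942)/[(3942+5050)/2] = 1108/4496 ≈ 0.2464.
%ΔP_y = (18.97 − 16.41)/[(16.41+18.97)/2] ≈ 0.1447.
E_xy = 0.2464/0.1447 ≈ 1.703.
E_xy > 0, so the goods are substitutes.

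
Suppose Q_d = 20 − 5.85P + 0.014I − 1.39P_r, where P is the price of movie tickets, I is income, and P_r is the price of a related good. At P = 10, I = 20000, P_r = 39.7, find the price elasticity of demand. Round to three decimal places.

First evaluate Q_d: 20 − 5.85(10) + 0.014(20000) − 1.39(39.7) = 20 − 58.5 + 280 − 55.183 = 186.317.
∂Q_d/∂P = −5.85, so E_p = (−5.85)·(10/186.317) ≈ -0.314.
|E_p| < 1: demand is inelastic.

-0.314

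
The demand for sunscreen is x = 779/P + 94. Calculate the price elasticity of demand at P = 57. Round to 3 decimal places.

-0.127

At P = 57, x = 107.6667.
dx/dP = −779/P² = −0.2398.
Point elasticity E = (dx/dP)·(P/x) = -0.2398 × 57/107.6667 ≈ -0.127.
|E| < 1, so demand is inelastic at this price.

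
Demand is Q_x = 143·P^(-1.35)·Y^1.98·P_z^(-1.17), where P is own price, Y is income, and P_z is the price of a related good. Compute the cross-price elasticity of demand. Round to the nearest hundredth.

For a Cobb–Douglas (constant-elasticity) form Q_x = A·P_z^α·…, the elasticity with respect to P_z equals the exponent α at every point.
Here the exponent on P_z is -1.17, so the cross-price elasticity of demand is -1.17.

-1.17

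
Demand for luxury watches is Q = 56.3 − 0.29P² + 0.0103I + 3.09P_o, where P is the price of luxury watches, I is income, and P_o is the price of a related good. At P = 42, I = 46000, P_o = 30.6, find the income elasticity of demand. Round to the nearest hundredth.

Substituting, Q = 56.3 − 0.29(42)² + 0.0103(46000) + 3.09(30.6) = 56.3 − 511.56 + 473.8 + 94.554 = 113.094.
∂Q/∂I = +0.0103, so E_I = 0.0103·(46000/113.094) ≈ 4.19.
E_I > 1: normal good (luxury).

4.19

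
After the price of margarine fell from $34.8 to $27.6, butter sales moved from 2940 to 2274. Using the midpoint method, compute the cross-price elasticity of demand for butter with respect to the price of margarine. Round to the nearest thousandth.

1.107

%ΔQ_x = (2274 − 2940)/[(2940+2274)/2] = -666/2607 ≈ -0.2555.
%ΔP_y = (27.6 − 34.8)/[(34.8+27.6)/2] ≈ -0.2308.
E_xy = -0.2555/-0.2308 ≈ 1.107.
E_xy > 0, so butter and margarine are substitutes.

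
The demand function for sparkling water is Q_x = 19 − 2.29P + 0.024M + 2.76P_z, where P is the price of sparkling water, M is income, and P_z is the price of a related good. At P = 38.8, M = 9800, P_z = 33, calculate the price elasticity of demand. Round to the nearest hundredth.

-0.35

First evaluate Q_x: 19 − 2.29(38.8) + 0.024(9800) + 2.76(33) = 19 − 88.852 + 235.2 + 91.08 = 256.428.
∂Q_x/∂P = −2.29, so E_p = (−2.29)·(38.8/256.428) ≈ -0.35.
|E_p| < 1: demand is inelastic.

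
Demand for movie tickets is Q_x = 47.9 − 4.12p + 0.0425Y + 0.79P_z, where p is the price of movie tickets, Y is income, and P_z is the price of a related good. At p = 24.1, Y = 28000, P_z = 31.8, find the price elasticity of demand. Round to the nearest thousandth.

-0.085

Substituting, Q_x = 47.9 − 4.12(24.1) + 0.0425(28000) + 0.79(31.8) = 47.9 − 99.292 + 1190 + 25.122 = 1163.73.
∂Q_x/∂p = −4.12, so E_p = (−4.12)·(24.1/1163.73) ≈ -0.085.
|E_p| < 1: demand is inelastic.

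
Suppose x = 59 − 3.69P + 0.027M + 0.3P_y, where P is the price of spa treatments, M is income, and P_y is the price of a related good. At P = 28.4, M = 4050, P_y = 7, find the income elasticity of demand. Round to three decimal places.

1.666

First evaluate x: 59 − 3.69(28.4) + 0.027(4050) + 0.3(7) = 59 − 104.796 + 109.35 + 2.1 = 65.654.
∂x/∂M = +0.027, so E_I = 0.027·(4050/65.654) ≈ 1.666.
E_I > 1: normal good (luxury).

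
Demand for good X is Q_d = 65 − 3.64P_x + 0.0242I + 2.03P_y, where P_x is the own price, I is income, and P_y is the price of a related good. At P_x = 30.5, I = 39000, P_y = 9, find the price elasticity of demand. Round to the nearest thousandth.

First evaluate Q_d: 65 − 3.64(30.5) + 0.0242(39000) + 2.03(9) = 65 − 111.02 + 943.8 + 18.27 = 916.05.
∂Q_d/∂P_x = −3.64, so E_p = (−3.64)·(30.5/916.05) ≈ -0.121.
|E_p| < 1: demand is inelastic.

-0.121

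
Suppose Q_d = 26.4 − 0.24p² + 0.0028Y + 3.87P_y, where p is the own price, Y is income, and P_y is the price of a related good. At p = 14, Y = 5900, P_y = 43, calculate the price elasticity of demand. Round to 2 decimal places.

Q_d = 26.4 − 0.24(14)² + 0.0028(5900) + 3.87(43) = 26.4 − 47.04 + 16.52 + 166.41 = 162.29.
∂Q_d/∂p = −2·0.24·p = -6.72, so E_p = -6.72·(14/162.29) ≈ -0.58.
|E_p| < 1: demand is inelastic.

-0.58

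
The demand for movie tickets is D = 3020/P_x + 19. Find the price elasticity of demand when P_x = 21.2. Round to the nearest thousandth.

-0.882

At P_x = 21.2, D = 161.4528.
dD/dP_x = −3020/P_x² = −6.7195.
Point elasticity E = (dD/dP_x)·(P_x/D) = -6.7195 × 21.2/161.4528 ≈ -0.882.
|E| < 1, so demand is inelastic at this price.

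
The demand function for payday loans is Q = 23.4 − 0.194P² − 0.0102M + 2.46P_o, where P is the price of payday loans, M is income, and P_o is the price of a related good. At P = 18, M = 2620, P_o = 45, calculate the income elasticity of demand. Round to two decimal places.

-0.60

Evaluating quantity at (P, M, P_o) gives Q = 23.4 − 0.194(18)² − 0.0102(2620) + 2.46(45) = 23.4 − 62.856 − 26.724 + 110.7 = 44.52.
∂Q/∂M = −0.0102, so E_I = -0.0102·(2620/44.52) ≈ -0.60.
E_I < 0: inferior good.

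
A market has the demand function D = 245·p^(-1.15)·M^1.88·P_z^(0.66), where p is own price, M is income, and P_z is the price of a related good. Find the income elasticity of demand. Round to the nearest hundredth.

For a Cobb–Douglas (constant-elasticity) form D = A·M^α·…, the elasticity with respect to M equals the exponent α at every point.
Here the exponent on M is 1.88, so the income elasticity of demand is 1.88.

1.88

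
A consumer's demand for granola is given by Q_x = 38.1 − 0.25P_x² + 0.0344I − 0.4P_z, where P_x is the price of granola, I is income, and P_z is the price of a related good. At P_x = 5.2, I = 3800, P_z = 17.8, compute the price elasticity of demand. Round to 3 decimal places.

Substituting, Q_x = 38.1 − 0.25(5.2)² + 0.0344(3800) − 0.4(17.8) = 38.1 − 6.76 + 130.72 − 7.12 = 154.94.
∂Q_x/∂P_x = −2·0.25·P_x = -2.6, so E_p = -2.6·(5.2/154.94) ≈ -0.087.
|E_p| < 1: demand is inelastic.

-0.087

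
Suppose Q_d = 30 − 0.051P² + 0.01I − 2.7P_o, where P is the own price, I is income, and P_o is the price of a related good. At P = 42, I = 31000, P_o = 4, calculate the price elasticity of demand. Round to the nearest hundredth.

-0.75

First evaluate Q_d: 30 − 0.051(42)² + 0.01(31000) − 2.7(4) = 30 − 89.964 + 310 − 10.8 = 239.236.
∂Q_d/∂P = −2·0.051·P = -4.284, so E_p = -4.284·(42/239.236) ≈ -0.75.
|E_p| < 1: demand is inelastic.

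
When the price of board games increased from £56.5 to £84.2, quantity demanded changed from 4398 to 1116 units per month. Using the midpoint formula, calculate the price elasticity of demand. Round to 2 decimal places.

-3.02

%Δq = (1116 − 4398)/[(4398 + 1116)/2] = -3282/2757 ≈ -1.1904.
%ΔP = (84.2 − 56.5)/[(56.5 + 84.2)/2] = 27.7/70.35 ≈ 0.3937.
Arc elasticity E = %Δq/%ΔP ≈ -1.1904/0.3937 ≈ -3.02.
|E| > 1: demand is elastic over this range.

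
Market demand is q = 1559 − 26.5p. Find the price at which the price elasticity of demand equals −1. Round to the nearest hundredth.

For linear demand q = a − bp, E = −bp/(a − bp). |E| = 1 ⇒ bp = a − bp ⇒ p = a/(2b).
p = 1559/(2·26.5) ≈ 29.42.

29.42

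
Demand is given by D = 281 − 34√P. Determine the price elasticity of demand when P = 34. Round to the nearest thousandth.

At P = 34, D = 82.7476.
dD/dP = −34/(2√P) = −34/(2·5.831).
Point elasticity E = (dD/dP)·(P/D) = -2.9155 × 34/82.7476 ≈ -1.198.
|E| > 1, so demand is elastic at this price.

-1.198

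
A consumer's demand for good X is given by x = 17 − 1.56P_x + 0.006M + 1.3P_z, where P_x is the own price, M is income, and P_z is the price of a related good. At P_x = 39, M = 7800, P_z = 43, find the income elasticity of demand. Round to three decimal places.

At the given point, x = 17 − 1.56(39) + 0.006(7800) + 1.3(43) = 17 − 60.84 + 46.8 + 55.9 = 58.86.
∂x/∂M = +0.006, so E_I = 0.006·(7800/58.86) ≈ 0.795.
E_I ∈ (0,1): normal good (necessity).

0.795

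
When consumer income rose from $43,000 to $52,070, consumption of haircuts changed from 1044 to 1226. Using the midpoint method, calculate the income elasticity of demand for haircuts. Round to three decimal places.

0.840

%ΔQ = (1226 − 1044)/[(1044+1226)/2] = 182/1135 ≈ 0.1604.
%ΔM = (52,070 − 43,000)/[(43,000+52,070)/2] = 9070/47535 ≈ 0.1908.
E_I = %ΔQ/%ΔM ≈ 0.840.
E_I ∈ (0,1): normal good (necessity).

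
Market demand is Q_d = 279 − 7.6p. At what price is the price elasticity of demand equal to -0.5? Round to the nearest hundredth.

Set −bp/(a − bp) = −0.5 ⇒ bp = 0.5(a − bp) ⇒ bp(1+0.5) = 0.5·a.
p = 0.5·279/(7.6·1.5) ≈ 12.24.

12.24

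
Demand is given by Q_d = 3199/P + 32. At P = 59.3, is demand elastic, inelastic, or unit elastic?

inelastic

At P = 59.3, Q_d = 85.946.
dQ_d/dP = −3199/P² = −0.9097.
Point elasticity E = (dQ_d/dP)·(P/Q_d) = -0.9097 × 59.3/85.946 ≈ -0.628.
|E| ≈ 0.628 < 1, so demand is inelastic.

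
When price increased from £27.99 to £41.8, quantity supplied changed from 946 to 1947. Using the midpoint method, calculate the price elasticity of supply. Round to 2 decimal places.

%ΔQ = (1947 − 946)/[(946 + 1947)/2] = 1001/1446.5 ≈ 0.6920.
%ΔP = (41.8 − 27.99)/[(27.99 + 41.8)/2] = 13.81/34.895 ≈ 0.3958.
Arc elasticity E = %ΔQ/%ΔP ≈ 0.6920/0.3958 ≈ 1.75.
|E| > 1: supply is elastic over this range.

1.75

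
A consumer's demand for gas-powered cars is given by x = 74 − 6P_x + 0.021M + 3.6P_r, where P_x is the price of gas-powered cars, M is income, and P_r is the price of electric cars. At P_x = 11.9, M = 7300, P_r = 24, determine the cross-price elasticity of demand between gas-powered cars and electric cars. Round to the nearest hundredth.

At the given point, x = 74 − 6(11.9) + 0.021(7300) + 3.6(24) = 74 − 71.4 + 153.3 + 86.4 = 242.3.
∂x/∂P_r = +3.6, so E_xy = 3.6·(24/242.3) ≈ 0.36.
E_xy > 0: the goods are substitutes.

0.36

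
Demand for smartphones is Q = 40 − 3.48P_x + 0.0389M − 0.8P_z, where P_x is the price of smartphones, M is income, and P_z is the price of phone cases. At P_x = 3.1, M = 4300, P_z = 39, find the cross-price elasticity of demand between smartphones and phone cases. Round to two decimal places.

Substituting, Q = 40 − 3.48(3.1) + 0.0389(4300) − 0.8(39) = 40 − 10.788 + 167.27 − 31.2 = 165.282.
∂Q/∂P_z = −0.8, so E_xy = -0.8·(39/165.282) ≈ -0.19.
E_xy < 0: the goods are complements.

-0.19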